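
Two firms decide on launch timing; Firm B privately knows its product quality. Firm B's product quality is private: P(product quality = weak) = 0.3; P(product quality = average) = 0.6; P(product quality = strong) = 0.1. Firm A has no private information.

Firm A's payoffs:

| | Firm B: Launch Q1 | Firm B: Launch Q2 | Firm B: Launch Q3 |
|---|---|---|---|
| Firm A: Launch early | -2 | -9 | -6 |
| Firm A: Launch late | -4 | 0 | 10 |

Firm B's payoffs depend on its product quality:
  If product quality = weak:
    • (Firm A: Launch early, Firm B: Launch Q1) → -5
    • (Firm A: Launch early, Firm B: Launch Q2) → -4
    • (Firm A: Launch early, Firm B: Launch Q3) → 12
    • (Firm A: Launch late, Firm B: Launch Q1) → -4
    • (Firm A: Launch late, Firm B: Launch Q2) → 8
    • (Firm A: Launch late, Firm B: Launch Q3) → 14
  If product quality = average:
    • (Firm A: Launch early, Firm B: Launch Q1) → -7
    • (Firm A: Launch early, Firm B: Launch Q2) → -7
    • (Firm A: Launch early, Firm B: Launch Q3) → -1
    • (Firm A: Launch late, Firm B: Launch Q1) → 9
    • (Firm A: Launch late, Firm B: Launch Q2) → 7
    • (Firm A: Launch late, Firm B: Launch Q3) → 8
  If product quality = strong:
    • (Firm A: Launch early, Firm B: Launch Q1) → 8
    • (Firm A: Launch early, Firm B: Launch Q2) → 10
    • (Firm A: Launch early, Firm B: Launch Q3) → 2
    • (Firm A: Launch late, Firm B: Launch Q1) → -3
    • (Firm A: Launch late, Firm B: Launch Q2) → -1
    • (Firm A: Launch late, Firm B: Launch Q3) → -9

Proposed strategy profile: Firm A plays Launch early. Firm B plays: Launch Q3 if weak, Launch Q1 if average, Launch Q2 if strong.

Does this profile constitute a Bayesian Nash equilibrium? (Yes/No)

No

Firm A plays Launch early: E[Launch early] = 0.3·(-6) + 0.6·(-2) + 0.1·(-9) = -3.9; E[Launch late] = 0.6. Not best-responding. ✗
Firm B (product quality weak), facing Launch early: Launch Q1 gives -5, Launch Q2 gives -4, Launch Q3 gives 12. Proposed Launch Q3 is best. ✓
Firm B (product quality average), facing Launch early: Launch Q1 gives -7, Launch Q2 gives -7, Launch Q3 gives -1. Proposed Launch Q1 is not best — profitable deviation exists. ✗
Firm B (product quality strong), facing Launch early: Launch Q1 gives 8, Launch Q2 gives 10, Launch Q3 gives 2. Proposed Launch Q2 is best. ✓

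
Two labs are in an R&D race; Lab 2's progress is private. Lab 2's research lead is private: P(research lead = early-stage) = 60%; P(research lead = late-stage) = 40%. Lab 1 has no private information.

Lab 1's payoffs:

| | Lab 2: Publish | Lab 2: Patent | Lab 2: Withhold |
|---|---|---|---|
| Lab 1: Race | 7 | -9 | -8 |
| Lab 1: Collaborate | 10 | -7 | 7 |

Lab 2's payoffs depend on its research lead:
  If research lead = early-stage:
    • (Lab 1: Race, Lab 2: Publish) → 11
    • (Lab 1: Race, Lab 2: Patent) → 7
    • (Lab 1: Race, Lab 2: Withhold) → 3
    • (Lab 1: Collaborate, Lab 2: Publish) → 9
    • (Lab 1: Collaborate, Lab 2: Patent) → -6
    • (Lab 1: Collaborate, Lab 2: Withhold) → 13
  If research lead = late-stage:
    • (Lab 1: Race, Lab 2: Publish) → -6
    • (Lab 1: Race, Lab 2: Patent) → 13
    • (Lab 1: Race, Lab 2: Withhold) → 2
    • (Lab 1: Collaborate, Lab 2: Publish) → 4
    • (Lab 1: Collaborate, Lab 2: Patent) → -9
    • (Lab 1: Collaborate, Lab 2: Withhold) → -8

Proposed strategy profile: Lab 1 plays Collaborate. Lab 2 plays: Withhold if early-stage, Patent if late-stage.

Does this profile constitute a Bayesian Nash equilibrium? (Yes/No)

No

Lab 1 plays Collaborate: E[Collaborate] = 0.6·(7) + 0.4·(-7) = 1.4; E[Race] = -8.4. Best-responding. ✓
Lab 2 (research lead early-stage), facing Collaborate: Publish gives 9, Patent gives -6, Withhold gives 13. Proposed Withhold is best. ✓
Lab 2 (research lead late-stage), facing Collaborate: Publish gives 4, Patent gives -9, Withhold gives -8. Proposed Patent is not best — profitable deviation exists. ✗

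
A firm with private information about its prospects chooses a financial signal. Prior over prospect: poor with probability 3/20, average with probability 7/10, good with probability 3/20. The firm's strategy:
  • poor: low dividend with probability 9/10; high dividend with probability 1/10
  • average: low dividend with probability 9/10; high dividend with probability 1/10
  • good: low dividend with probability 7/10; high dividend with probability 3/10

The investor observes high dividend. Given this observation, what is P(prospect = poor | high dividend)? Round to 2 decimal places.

Apply Bayes' rule using the sender's strategy as the likelihood.
P(high dividend) = (3/20)·(1/10) + (7/10)·(1/10) + (3/20)·(3/10) = 13/100
P(poor | high dividend) = ((3/20)·(1/10)) / (13/100) = (3/200) / (13/100) = 3/26

0.12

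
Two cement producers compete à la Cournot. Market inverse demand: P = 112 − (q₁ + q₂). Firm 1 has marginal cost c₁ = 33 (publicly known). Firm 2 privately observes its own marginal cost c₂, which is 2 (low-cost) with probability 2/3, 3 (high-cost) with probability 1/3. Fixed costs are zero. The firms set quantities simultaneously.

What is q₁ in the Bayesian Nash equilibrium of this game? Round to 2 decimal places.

Type-c best response for Firm 2: q₂(c) = (112 − c)/2 − q₁/2.
Firm 1 maximizes expected profit; its first-order condition is 112 − 2q₁ − E[q₂] − 33 = 0.
Substituting E[q₂] and solving: E[c₂] = 2.33333, so q₁ = (112 − 2·33 + 2.33333)/3 = 16.1111.

16.11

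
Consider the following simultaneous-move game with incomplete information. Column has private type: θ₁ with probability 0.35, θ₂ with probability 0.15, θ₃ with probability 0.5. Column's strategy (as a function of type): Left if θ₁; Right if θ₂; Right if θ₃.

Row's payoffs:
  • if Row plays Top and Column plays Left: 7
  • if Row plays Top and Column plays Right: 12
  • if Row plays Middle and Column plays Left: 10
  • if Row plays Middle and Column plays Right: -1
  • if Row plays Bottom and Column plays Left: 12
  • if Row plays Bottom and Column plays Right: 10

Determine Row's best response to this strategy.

Bottom

E[Top] = 0.35·(7) + 0.15·(12) + 0.5·(12) = 10.25
E[Middle] = 0.35·(10) + 0.15·(-1) + 0.5·(-1) = 2.85
E[Bottom] = 0.35·(12) + 0.15·(10) + 0.5·(10) = 10.7
Best response: Bottom (10.7 is the largest).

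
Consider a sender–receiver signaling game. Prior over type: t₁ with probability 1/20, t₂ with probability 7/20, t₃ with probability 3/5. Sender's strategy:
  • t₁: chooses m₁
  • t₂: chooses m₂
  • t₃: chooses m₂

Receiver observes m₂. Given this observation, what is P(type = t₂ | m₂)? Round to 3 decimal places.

0.368

P(m₂) = (1/20)·0 + (7/20)·1 + (3/5)·1 = 19/20
P(t₂ | m₂) = ((7/20)·1) / (19/20) = (7/20) / (19/20) = 7/19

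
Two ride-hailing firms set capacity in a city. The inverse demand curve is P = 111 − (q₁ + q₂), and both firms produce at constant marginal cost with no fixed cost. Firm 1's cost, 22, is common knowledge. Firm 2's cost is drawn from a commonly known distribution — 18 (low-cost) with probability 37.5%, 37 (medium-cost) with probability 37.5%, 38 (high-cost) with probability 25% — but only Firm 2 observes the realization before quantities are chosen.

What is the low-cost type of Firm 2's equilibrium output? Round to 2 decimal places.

30.31

Type-c best response for Firm 2: q₂(c) = (111 − c)/2 − q₁/2.
Firm 1 maximizes expected profit; its first-order condition is 111 − 2q₁ − E[q₂] − 22 = 0.
Substituting E[q₂] and solving: E[c₂] = 30.125, so q₁ = (111 − 2·22 + 30.125)/3 = 32.375.
q₂(low-cost) = (111 − 18 − 32.375)/2 = 30.3125.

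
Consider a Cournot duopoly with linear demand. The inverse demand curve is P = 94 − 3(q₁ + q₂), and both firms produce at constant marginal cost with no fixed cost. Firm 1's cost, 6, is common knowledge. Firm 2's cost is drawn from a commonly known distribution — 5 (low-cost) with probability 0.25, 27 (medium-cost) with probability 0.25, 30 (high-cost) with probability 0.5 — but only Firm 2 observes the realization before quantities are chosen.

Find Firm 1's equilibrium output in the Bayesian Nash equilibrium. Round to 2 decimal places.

Type-c best response for Firm 2: q₂(c) = (94 − c)/6 − q₁/2.
Firm 1 maximizes expected profit; its first-order condition is 94 − 6q₁ − 3E[q₂] − 6 = 0.
Substituting E[q₂] and solving: E[c₂] = 23, so q₁ = (94 − 2·6 + 23)/9 = 11.6667.

11.67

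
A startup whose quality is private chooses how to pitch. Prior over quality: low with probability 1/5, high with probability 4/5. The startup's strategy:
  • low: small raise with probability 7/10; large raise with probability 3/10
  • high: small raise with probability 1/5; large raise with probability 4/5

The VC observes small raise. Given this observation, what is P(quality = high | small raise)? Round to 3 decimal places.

Apply Bayes' rule using the sender's strategy as the likelihood.
P(small raise) = (1/5)·(7/10) + (4/5)·(1/5) = 3/10
P(high | small raise) = ((4/5)·(1/5)) / (3/10) = (4/25) / (3/10) = 8/15

0.533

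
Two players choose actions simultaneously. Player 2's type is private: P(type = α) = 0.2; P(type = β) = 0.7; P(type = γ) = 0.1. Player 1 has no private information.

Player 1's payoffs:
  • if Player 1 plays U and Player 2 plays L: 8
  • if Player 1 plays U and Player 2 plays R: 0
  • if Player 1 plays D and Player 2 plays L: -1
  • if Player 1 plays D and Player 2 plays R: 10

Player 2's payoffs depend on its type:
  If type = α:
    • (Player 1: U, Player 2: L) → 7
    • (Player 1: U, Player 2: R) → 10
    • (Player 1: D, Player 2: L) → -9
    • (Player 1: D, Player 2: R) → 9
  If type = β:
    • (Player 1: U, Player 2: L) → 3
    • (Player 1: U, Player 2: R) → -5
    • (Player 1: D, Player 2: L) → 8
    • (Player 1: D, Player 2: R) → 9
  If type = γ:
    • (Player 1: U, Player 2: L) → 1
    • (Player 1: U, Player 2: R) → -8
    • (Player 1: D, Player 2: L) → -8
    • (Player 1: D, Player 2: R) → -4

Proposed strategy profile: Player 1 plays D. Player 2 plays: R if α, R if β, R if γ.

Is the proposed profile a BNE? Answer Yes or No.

Yes

Player 1 plays D: E[D] = 0.2·(10) + 0.7·(10) + 0.1·(10) = 10; E[U] = 0. Best-responding. ✓
Player 2 (type α), facing D: L gives -9, R gives 9. Proposed R is best. ✓
Player 2 (type β), facing D: L gives 8, R gives 9. Proposed R is best. ✓
Player 2 (type γ), facing D: L gives -8, R gives -4. Proposed R is best. ✓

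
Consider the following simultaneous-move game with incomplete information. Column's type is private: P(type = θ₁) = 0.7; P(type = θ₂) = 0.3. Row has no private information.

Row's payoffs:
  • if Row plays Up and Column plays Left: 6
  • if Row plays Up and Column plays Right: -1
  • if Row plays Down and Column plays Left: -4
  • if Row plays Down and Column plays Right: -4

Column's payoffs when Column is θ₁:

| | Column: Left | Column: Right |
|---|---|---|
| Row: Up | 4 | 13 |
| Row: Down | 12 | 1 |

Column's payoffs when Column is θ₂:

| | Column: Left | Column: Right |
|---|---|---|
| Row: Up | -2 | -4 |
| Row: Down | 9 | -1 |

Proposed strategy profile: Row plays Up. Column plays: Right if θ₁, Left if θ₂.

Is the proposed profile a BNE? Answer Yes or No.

Yes

Row plays Up: E[Up] = 0.7·(-1) + 0.3·(6) = 1.1; E[Down] = -4. Best-responding. ✓
Column (type θ₁), facing Up: Left gives 4, Right gives 13. Proposed Right is best. ✓
Column (type θ₂), facing Up: Left gives -2, Right gives -4. Proposed Left is best. ✓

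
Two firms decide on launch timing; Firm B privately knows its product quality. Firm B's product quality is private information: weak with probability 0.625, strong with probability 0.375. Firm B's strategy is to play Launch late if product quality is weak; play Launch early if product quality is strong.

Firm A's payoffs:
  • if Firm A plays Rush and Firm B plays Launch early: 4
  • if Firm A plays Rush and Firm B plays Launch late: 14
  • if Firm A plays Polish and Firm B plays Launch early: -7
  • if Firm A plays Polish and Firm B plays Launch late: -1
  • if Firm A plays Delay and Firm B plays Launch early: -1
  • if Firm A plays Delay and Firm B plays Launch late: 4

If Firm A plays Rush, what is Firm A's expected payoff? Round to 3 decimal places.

10.250

Take the expectation over Firm B's product quality, weighting each type's action by its prior probability.
E[Rush] = 0.625·14 + 0.375·4 = 8.75 + 1.5 = 10.25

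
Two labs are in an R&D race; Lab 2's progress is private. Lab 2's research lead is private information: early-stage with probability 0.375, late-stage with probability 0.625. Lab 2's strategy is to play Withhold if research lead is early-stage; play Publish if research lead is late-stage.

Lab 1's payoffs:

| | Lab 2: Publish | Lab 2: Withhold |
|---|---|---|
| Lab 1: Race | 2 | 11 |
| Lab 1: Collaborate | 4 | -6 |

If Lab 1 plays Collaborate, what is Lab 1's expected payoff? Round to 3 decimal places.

Take the expectation over Lab 2's research lead, weighting each type's action by its prior probability.
E[Collaborate] = 0.375·(-6) + 0.625·4 = (-2.25) + 2.5 = 0.25

0.250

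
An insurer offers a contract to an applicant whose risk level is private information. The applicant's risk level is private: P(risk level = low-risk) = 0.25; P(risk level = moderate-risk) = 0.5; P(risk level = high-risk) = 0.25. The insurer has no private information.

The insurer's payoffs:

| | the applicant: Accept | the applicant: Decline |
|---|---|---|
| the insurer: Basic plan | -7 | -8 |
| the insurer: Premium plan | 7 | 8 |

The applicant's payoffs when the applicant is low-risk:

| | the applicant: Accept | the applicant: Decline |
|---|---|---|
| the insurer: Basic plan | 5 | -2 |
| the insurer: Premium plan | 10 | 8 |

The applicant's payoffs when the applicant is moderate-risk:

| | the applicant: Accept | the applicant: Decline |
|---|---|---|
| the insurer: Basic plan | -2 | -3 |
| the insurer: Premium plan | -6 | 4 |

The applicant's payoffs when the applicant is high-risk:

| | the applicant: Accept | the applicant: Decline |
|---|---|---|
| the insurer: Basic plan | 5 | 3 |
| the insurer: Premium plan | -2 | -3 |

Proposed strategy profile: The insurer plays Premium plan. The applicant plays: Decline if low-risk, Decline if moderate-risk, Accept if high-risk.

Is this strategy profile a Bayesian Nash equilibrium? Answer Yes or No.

A profile is a BNE iff every type of every player is best-responding given beliefs about the other side.
The insurer plays Premium plan: E[Premium plan] = 0.25·(8) + 0.5·(8) + 0.25·(7) = 7.75; E[Basic plan] = -7.75. Best-responding. ✓
The applicant (risk level low-risk), facing Premium plan: Accept gives 10, Decline gives 8. Proposed Decline is not best — profitable deviation exists. ✗
The applicant (risk level moderate-risk), facing Premium plan: Accept gives -6, Decline gives 4. Proposed Decline is best. ✓
The applicant (risk level high-risk), facing Premium plan: Accept gives -2, Decline gives -3. Proposed Accept is best. ✓

No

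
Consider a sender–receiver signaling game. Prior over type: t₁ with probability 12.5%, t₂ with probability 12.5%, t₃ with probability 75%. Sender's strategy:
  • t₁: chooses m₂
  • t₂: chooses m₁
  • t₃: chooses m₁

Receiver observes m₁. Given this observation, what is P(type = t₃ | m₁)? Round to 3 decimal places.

0.857

Apply Bayes' rule using the sender's strategy as the likelihood.
P(m₁) = 0.125·0 + 0.125·1 + 0.75·1 = 0.875
P(t₃ | m₁) = (0.75·1) / 0.875 = 0.75 / 0.875 = 0.857143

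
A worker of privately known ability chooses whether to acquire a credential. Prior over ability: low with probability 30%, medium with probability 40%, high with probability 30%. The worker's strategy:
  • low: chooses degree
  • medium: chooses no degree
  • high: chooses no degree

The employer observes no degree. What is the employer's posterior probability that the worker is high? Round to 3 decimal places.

0.429

Apply Bayes' rule using the sender's strategy as the likelihood.
P(no degree) = 0.3·0 + 0.4·1 + 0.3·1 = 0.7
P(high | no degree) = (0.3·1) / 0.7 = 0.3 / 0.7 = 0.428571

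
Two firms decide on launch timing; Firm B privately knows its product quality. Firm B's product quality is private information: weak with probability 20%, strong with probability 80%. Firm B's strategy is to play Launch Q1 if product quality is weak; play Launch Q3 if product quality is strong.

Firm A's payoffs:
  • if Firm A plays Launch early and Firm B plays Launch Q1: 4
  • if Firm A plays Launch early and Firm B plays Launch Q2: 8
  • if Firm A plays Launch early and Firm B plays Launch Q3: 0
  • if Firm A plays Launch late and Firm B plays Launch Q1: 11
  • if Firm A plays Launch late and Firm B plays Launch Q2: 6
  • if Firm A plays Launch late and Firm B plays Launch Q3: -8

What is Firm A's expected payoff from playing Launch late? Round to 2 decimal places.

E[Launch late] = 0.2·11 + 0.8·(-8) = 2.2 + (-6.4) = -4.2

-4.20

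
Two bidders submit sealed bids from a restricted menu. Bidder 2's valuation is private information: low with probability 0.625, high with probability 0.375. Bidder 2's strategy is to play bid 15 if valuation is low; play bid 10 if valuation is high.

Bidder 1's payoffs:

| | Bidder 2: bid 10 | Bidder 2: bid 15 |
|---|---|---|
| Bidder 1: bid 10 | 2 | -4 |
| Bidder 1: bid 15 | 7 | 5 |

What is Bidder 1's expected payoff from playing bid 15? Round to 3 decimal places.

5.750

Take the expectation over Bidder 2's valuation, weighting each type's action by its prior probability.
E[bid 15] = 0.625·5 + 0.375·7 = 3.125 + 2.625 = 5.75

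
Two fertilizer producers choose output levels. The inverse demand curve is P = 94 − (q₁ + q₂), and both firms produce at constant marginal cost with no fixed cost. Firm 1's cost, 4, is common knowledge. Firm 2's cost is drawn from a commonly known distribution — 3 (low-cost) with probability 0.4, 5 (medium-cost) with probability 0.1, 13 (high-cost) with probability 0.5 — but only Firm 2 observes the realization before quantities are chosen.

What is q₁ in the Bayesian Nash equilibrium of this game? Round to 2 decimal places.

31.40

Type-c best response for Firm 2: q₂(c) = (94 − c)/2 − q₁/2.
Firm 1 maximizes expected profit; its first-order condition is 94 − 2q₁ − E[q₂] − 4 = 0.
Substituting E[q₂] and solving: E[c₂] = 8.2, so q₁ = (94 − 2·4 + 8.2)/3 = 31.4.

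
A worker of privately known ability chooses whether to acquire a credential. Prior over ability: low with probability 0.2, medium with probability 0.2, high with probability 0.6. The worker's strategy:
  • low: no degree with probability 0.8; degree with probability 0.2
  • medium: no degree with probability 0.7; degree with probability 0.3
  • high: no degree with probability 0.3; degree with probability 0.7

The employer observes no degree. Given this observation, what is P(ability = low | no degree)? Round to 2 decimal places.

Apply Bayes' rule using the sender's strategy as the likelihood.
P(no degree) = 0.2·0.8 + 0.2·0.7 + 0.6·0.3 = 0.48
P(low | no degree) = (0.2·0.8) / 0.48 = 0.16 / 0.48 = 0.333333

0.33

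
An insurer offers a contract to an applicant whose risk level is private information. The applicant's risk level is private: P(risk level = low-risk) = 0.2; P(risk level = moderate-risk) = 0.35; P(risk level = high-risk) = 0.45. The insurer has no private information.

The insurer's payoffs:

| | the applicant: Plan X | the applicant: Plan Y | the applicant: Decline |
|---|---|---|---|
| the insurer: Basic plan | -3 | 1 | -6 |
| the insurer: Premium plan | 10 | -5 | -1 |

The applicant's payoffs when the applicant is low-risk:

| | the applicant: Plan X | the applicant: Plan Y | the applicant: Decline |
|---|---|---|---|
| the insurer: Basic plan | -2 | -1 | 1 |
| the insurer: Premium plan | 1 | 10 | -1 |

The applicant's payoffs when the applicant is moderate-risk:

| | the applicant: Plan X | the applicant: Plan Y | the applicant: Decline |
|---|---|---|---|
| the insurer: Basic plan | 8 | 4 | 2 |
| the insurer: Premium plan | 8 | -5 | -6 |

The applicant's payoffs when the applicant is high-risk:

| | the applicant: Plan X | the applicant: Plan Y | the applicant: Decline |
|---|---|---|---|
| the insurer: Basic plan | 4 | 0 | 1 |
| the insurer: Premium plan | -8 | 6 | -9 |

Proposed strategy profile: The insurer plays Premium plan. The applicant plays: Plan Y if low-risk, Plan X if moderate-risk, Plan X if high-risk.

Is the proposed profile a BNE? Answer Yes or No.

No

The insurer plays Premium plan: E[Premium plan] = 0.2·(-5) + 0.35·(10) + 0.45·(10) = 7; E[Basic plan] = -2.2. Best-responding. ✓
The applicant (risk level low-risk), facing Premium plan: Plan X gives 1, Plan Y gives 10, Decline gives -1. Proposed Plan Y is best. ✓
The applicant (risk level moderate-risk), facing Premium plan: Plan X gives 8, Plan Y gives -5, Decline gives -6. Proposed Plan X is best. ✓
The applicant (risk level high-risk), facing Premium plan: Plan X gives -8, Plan Y gives 6, Decline gives -9. Proposed Plan X is not best — profitable deviation exists. ✗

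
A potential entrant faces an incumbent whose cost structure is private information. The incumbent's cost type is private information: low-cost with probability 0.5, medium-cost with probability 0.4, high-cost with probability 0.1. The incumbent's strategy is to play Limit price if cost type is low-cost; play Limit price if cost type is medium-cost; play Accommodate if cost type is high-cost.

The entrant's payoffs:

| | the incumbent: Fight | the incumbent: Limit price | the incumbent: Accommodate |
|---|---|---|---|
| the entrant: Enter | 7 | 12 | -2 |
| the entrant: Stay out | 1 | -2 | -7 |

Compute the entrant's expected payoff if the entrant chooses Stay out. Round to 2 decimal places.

-2.50

Take the expectation over the incumbent's cost type, weighting each type's action by its prior probability.
E[Stay out] = 0.5·(-2) + 0.4·(-2) + 0.1·(-7) = (-1) + (-0.8) + (-0.7) = -2.5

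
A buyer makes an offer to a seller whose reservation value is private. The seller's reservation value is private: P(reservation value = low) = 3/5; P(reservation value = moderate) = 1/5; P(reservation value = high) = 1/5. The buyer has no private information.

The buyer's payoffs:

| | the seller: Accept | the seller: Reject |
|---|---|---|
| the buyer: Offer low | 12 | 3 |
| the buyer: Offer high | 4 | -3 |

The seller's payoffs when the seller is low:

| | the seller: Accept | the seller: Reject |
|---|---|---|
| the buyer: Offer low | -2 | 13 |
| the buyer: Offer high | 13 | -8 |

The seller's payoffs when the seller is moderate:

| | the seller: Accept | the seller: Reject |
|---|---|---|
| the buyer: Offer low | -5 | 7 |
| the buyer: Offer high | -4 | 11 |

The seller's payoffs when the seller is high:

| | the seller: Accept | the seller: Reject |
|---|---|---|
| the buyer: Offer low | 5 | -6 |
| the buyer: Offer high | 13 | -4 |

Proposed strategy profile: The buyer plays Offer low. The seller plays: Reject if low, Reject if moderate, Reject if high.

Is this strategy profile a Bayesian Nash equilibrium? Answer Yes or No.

No

The buyer plays Offer low: E[Offer low] = 3/5·(3) + 1/5·(3) + 1/5·(3) = 3; E[Offer high] = -3. Best-responding. ✓
The seller (reservation value low), facing Offer low: Accept gives -2, Reject gives 13. Proposed Reject is best. ✓
The seller (reservation value moderate), facing Offer low: Accept gives -5, Reject gives 7. Proposed Reject is best. ✓
The seller (reservation value high), facing Offer low: Accept gives 5, Reject gives -6. Proposed Reject is not best — profitable deviation exists. ✗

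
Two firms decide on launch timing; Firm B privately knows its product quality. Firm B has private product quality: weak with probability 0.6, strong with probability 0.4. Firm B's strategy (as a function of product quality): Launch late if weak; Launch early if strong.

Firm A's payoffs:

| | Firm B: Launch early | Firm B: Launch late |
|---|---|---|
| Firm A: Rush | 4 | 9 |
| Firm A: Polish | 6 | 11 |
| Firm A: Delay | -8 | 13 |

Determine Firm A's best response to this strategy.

Polish

E[Rush] = 0.6·(9) + 0.4·(4) = 7
E[Polish] = 0.6·(11) + 0.4·(6) = 9
E[Delay] = 0.6·(13) + 0.4·(-8) = 4.6
Best response: Polish (9 is the largest).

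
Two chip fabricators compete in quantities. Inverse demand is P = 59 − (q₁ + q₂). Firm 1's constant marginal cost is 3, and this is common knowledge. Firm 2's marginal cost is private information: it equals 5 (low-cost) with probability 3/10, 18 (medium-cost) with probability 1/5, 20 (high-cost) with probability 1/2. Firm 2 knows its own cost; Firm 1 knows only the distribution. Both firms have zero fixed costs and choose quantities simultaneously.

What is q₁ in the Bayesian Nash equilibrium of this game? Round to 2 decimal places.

22.70

Each type of Firm 2 best-responds to q₁; Firm 1 best-responds to the expected q₂ over Firm 2's types.
Firm 2 with cost c maximizes (59 − (q₁+q₂) − c)·q₂, giving q₂(c) = (59 − c − q₁)/2.
E[c₂] = 3/10·5 + 1/5·18 + 1/2·20 = 15.1
Firm 1's FOC against E[q₂] yields q₁ = (59 − 2·3 + E[c₂])/3 = (59 − 6 + 15.1)/3 = 22.7.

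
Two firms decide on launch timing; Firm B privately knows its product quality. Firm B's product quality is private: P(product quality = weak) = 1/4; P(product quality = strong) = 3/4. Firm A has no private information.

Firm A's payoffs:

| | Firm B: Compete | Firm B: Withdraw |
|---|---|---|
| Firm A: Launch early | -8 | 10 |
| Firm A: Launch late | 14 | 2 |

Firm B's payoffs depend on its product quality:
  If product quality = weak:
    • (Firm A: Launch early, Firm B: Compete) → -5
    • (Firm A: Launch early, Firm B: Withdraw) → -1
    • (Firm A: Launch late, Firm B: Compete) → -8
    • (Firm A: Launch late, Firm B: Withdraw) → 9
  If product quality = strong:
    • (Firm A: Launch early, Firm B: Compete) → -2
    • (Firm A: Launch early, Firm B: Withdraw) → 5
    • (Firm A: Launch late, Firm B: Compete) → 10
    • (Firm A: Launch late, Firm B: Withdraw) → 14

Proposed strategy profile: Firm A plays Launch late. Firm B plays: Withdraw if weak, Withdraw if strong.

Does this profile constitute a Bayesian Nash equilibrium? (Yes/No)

No

A profile is a BNE iff every type of every player is best-responding given beliefs about the other side.
Firm A plays Launch late: E[Launch late] = 1/4·(2) + 3/4·(2) = 2; E[Launch early] = 10. Not best-responding. ✗
Firm B (product quality weak), facing Launch late: Compete gives -8, Withdraw gives 9. Proposed Withdraw is best. ✓
Firm B (product quality strong), facing Launch late: Compete gives 10, Withdraw gives 14. Proposed Withdraw is best. ✓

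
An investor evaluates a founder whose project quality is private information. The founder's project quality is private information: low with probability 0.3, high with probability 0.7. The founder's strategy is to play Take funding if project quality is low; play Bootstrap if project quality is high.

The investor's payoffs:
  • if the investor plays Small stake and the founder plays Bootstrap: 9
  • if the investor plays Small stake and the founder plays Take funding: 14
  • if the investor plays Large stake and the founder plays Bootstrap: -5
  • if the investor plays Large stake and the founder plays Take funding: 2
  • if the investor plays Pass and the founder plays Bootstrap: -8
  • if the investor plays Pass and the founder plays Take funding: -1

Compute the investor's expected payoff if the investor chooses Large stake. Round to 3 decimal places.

-2.900

Take the expectation over the founder's project quality, weighting each type's action by its prior probability.
E[Large stake] = 0.3·2 + 0.7·(-5) = 0.6 + (-3.5) = -2.9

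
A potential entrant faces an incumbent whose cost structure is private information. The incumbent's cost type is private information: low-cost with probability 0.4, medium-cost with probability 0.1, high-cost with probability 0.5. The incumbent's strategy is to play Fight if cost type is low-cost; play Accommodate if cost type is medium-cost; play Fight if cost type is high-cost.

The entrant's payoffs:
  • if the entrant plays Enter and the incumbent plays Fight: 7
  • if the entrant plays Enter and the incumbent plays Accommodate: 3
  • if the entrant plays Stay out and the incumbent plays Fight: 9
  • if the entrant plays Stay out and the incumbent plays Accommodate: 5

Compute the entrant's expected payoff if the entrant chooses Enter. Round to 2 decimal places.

E[Enter] = 0.4·7 + 0.1·3 + 0.5·7 = 2.8 + 0.3 + 3.5 = 6.6

6.60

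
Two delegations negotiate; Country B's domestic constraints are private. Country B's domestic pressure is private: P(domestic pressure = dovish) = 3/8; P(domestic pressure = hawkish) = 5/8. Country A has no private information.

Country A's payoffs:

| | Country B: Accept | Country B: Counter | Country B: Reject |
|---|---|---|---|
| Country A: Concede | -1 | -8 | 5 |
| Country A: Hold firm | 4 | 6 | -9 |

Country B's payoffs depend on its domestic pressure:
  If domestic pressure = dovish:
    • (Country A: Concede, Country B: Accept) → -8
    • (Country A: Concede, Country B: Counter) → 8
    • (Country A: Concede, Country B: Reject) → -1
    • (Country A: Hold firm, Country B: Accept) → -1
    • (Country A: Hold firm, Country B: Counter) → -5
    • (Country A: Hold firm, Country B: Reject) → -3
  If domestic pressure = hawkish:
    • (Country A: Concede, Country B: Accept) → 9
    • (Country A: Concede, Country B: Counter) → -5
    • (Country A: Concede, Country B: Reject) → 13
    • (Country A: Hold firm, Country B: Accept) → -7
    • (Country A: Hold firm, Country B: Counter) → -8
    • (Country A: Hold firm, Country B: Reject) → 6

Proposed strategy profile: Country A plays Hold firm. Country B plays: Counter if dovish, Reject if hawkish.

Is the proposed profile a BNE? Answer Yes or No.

No

Country A plays Hold firm: E[Hold firm] = 3/8·(6) + 5/8·(-9) = -27/8; E[Concede] = 1/8. Not best-responding. ✗
Country B (domestic pressure dovish), facing Hold firm: Accept gives -1, Counter gives -5, Reject gives -3. Proposed Counter is not best — profitable deviation exists. ✗
Country B (domestic pressure hawkish), facing Hold firm: Accept gives -7, Counter gives -8, Reject gives 6. Proposed Reject is best. ✓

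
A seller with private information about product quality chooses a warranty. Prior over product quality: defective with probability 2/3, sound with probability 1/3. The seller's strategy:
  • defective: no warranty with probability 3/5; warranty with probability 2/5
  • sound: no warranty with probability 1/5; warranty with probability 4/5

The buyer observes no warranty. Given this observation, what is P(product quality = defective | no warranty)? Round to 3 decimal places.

P(no warranty) = (2/3)·(3/5) + (1/3)·(1/5) = 7/15
P(defective | no warranty) = ((2/3)·(3/5)) / (7/15) = (2/5) / (7/15) = 6/7

0.857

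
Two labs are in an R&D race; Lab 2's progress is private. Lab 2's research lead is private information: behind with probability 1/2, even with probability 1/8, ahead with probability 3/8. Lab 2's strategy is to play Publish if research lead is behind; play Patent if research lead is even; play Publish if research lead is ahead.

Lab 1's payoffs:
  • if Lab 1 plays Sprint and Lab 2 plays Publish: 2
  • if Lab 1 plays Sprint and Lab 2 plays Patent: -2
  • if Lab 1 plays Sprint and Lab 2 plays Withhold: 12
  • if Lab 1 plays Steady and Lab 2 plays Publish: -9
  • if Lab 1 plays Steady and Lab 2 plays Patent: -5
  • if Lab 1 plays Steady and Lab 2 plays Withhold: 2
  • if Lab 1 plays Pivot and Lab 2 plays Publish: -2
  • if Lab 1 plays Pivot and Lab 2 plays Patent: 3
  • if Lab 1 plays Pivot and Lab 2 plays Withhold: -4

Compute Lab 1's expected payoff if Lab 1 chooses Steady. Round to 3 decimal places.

-8.500

E[Steady] = 1/2·(-9) + 1/8·(-5) + 3/8·(-9) = (-9/2) + (-5/8) + (-27/8) = -17/2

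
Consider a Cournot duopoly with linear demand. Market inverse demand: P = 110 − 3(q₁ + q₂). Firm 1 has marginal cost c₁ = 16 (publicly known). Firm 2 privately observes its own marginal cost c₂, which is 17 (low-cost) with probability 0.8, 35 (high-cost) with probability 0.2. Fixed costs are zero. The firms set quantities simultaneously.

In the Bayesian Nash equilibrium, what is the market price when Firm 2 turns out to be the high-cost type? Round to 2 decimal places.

56.07

Type-c best response for Firm 2: q₂(c) = (110 − c)/6 − q₁/2.
Firm 1 maximizes expected profit; its first-order condition is 110 − 6q₁ − 3E[q₂] − 16 = 0.
Substituting E[q₂] and solving: E[c₂] = 20.6, so q₁ = (110 − 2·16 + 20.6)/9 = 10.9556.
q₂(high-cost) = 7.02222, so P = 110 − 3·(10.9556 + 7.02222) = 56.0667.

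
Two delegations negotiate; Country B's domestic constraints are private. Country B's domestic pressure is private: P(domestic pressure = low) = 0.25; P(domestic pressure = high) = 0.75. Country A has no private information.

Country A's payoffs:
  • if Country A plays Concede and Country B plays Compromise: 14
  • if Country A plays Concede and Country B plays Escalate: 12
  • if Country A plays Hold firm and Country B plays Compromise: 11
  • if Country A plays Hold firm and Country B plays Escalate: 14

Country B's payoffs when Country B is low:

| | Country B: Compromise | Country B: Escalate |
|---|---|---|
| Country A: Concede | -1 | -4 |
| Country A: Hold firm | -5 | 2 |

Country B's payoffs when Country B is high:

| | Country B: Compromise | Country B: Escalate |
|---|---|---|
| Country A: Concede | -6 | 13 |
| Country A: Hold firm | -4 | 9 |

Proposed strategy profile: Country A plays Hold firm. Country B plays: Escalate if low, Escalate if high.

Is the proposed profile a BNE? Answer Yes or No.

Country A plays Hold firm: E[Hold firm] = 0.25·(14) + 0.75·(14) = 14; E[Concede] = 12. Best-responding. ✓
Country B (domestic pressure low), facing Hold firm: Compromise gives -5, Escalate gives 2. Proposed Escalate is best. ✓
Country B (domestic pressure high), facing Hold firm: Compromise gives -4, Escalate gives 9. Proposed Escalate is best. ✓

Yes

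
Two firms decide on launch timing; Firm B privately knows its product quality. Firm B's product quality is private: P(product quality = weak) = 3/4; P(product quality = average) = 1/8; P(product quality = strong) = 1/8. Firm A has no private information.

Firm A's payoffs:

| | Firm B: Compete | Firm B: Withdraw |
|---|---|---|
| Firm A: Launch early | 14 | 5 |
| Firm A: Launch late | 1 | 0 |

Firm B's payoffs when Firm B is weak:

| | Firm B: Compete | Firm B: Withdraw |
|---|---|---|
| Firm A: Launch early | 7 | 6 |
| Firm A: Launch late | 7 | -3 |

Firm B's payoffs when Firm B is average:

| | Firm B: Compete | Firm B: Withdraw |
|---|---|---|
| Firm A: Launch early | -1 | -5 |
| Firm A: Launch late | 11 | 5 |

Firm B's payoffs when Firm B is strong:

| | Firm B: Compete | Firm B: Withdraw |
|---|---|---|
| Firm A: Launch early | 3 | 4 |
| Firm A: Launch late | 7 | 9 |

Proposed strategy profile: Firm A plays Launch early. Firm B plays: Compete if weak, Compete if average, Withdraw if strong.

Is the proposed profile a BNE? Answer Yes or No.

Yes

A profile is a BNE iff every type of every player is best-responding given beliefs about the other side.
Firm A plays Launch early: E[Launch early] = 3/4·(14) + 1/8·(14) + 1/8·(5) = 103/8; E[Launch late] = 7/8. Best-responding. ✓
Firm B (product quality weak), facing Launch early: Compete gives 7, Withdraw gives 6. Proposed Compete is best. ✓
Firm B (product quality average), facing Launch early: Compete gives -1, Withdraw gives -5. Proposed Compete is best. ✓
Firm B (product quality strong), facing Launch early: Compete gives 3, Withdraw gives 4. Proposed Withdraw is best. ✓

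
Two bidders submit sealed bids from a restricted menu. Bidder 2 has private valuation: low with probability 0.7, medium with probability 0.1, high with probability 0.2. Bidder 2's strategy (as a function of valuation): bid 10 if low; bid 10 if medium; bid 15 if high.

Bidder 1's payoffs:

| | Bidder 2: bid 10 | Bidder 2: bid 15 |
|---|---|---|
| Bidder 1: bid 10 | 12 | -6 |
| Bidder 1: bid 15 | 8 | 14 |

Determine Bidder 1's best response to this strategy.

bid 15

E[bid 10] = 0.7·(12) + 0.1·(12) + 0.2·(-6) = 8.4
E[bid 15] = 0.7·(8) + 0.1·(8) + 0.2·(14) = 9.2
Best response: bid 15 (9.2 is the largest).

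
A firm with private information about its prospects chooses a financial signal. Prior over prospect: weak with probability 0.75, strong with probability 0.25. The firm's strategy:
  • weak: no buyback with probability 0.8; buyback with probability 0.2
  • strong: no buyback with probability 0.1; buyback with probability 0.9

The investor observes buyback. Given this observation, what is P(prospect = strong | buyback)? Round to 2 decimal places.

P(buyback) = 0.75·0.2 + 0.25·0.9 = 0.375
P(strong | buyback) = (0.25·0.9) / 0.375 = 0.225 / 0.375 = 0.6

0.60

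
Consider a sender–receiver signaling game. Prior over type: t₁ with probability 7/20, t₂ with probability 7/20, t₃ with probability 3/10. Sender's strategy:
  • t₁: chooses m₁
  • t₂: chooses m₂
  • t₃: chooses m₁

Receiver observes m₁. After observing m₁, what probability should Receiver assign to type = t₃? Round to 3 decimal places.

0.462

P(m₁) = (7/20)·1 + (7/20)·0 + (3/10)·1 = 13/20
P(t₃ | m₁) = ((3/10)·1) / (13/20) = (3/10) / (13/20) = 6/13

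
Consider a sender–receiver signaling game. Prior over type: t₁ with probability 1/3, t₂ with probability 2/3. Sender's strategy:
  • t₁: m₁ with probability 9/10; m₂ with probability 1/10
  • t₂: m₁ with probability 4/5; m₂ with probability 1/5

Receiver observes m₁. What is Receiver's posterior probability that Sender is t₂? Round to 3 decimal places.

P(m₁) = (1/3)·(9/10) + (2/3)·(4/5) = 5/6
P(t₂ | m₁) = ((2/3)·(4/5)) / (5/6) = (8/15) / (5/6) = 16/25

0.640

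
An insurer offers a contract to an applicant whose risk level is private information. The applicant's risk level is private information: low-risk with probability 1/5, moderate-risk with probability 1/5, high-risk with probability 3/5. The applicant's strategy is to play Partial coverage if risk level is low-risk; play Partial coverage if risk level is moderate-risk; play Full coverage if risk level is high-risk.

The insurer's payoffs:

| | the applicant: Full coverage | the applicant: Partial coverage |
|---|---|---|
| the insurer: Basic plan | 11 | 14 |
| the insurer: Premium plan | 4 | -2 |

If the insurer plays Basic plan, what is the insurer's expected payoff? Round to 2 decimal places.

E[Basic plan] = 1/5·14 + 1/5·14 + 3/5·11 = 14/5 + 14/5 + 33/5 = 61/5

12.20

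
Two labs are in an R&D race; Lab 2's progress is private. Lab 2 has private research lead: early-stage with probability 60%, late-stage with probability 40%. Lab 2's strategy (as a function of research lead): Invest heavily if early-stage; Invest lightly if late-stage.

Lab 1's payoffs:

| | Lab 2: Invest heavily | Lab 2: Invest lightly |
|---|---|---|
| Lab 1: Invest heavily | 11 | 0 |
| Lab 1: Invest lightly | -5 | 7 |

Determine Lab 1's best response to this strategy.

E[Invest heavily] = 0.6·(11) + 0.4·(0) = 6.6
E[Invest lightly] = 0.6·(-5) + 0.4·(7) = -0.2
Best response: Invest heavily (6.6 is the largest).

Invest heavily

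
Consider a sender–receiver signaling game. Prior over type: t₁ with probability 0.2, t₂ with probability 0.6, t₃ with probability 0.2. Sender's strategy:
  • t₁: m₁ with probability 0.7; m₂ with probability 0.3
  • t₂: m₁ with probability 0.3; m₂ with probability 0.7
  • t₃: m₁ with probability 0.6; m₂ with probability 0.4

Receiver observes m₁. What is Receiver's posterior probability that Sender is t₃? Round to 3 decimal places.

0.273

P(m₁) = 0.2·0.7 + 0.6·0.3 + 0.2·0.6 = 0.44
P(t₃ | m₁) = (0.2·0.6) / 0.44 = 0.12 / 0.44 = 0.272727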